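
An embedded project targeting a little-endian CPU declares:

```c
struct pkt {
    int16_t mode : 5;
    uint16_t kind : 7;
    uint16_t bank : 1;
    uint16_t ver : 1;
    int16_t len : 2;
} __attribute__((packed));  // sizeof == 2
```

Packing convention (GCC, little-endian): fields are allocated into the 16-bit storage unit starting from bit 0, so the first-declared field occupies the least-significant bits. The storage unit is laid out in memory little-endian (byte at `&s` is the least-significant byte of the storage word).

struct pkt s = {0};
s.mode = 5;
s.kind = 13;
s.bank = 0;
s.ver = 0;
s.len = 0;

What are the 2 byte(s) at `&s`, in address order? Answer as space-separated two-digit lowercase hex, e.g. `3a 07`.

a5 01

mode (5b) val=5 bits=0x5 at bit 0: 0x0005
kind (7b) val=13 bits=0xd at bit 5: 0x01a5
bank (1b) val=0 bits=0x0 at bit 12: 0x01a5
ver (1b) val=0 bits=0x0 at bit 13: 0x01a5
len (2b) val=0 bits=0x0 at bit 14: 0x01a5
word = 0x01a5 → little-endian bytes:
  [0]=0xa5  [1]=0x01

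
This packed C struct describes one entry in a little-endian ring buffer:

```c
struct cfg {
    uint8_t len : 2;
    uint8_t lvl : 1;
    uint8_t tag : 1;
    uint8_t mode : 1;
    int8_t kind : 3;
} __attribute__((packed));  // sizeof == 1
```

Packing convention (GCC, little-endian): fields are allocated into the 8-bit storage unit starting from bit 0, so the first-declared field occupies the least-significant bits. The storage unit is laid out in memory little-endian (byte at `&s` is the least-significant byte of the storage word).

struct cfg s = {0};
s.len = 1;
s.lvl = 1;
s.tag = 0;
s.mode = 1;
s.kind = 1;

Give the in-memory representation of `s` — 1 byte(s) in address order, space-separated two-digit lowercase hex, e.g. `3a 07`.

len (2b) val=1 bits=0x1 at bit 0: 0x01
lvl (1b) val=1 bits=0x1 at bit 2: 0x05
tag (1b) val=0 bits=0x0 at bit 3: 0x05
mode (1b) val=1 bits=0x1 at bit 4: 0x15
kind (3b) val=1 bits=0x1 at bit 5: 0x35
word = 0x35 → little-endian bytes:
  [0]=0x35

35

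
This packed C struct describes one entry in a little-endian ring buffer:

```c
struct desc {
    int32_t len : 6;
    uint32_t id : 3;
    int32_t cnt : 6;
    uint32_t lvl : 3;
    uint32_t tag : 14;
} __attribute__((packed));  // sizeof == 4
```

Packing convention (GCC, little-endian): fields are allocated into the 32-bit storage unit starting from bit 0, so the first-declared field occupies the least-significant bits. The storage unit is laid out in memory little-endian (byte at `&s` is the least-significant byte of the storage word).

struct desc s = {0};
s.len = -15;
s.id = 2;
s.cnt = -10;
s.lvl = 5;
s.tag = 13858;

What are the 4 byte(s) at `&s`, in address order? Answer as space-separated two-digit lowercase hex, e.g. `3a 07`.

len:6 = -15 → 0x31 << 0 → word 0x00000031
id:3 = 2 → 0x2 << 6 → word 0x000000b1
cnt:6 = -10 → 0x36 << 9 → word 0x00006cb1
lvl:3 = 5 → 0x5 << 15 → word 0x0002ecb1
tag:14 = 13858 → 0x3622 << 18 → word 0xd88aecb1
word = 0xd88aecb1 → little-endian bytes:
  [0]=0xb1  [1]=0xec  [2]=0x8a  [3]=0xd8

b1 ec 8a d8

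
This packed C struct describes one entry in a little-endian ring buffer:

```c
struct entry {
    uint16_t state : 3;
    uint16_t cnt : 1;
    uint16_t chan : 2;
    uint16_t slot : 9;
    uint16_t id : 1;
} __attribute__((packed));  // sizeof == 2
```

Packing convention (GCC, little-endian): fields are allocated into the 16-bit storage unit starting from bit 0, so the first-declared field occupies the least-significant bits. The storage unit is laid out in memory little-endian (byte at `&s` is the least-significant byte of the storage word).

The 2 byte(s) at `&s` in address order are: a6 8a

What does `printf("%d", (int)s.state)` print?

[0]=0xa6 [1]=0x8a (little-endian) → word 0x8aa6
state:3 @ bit 0 → (0x8aa6>>0)&0x7 = 0x6  ←
cnt:1 @ bit 3 → (0x8aa6>>3)&0x1 = 0x0
chan:2 @ bit 4 → (0x8aa6>>4)&0x3 = 0x2
slot:9 @ bit 6 → (0x8aa6>>6)&0x1ff = 0x2a
id:1 @ bit 15 → (0x8aa6>>15)&0x1 = 0x1

6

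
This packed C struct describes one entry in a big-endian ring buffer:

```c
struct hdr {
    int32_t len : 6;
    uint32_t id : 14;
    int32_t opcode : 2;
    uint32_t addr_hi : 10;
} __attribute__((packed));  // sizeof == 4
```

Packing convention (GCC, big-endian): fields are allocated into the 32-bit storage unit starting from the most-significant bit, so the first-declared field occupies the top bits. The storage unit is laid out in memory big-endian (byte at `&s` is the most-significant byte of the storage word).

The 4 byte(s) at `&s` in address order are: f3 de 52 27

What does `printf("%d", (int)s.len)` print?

-4

[0]=0xf3 [1]=0xde [2]=0x52 [3]=0x27 (big-endian) → word 0xf3de5227
len:6 @ bit 26 → (0xf3de5227>>26)&0x3f = 0x3c  ←
id:14 @ bit 12 → (0xf3de5227>>12)&0x3fff = 0x3de5
opcode:2 @ bit 10 → (0xf3de5227>>10)&0x3 = 0x0
addr_hi:10 @ bit 0 → (0xf3de5227>>0)&0x3ff = 0x227
len signed 6b, MSB=1: 60 - 64 = -4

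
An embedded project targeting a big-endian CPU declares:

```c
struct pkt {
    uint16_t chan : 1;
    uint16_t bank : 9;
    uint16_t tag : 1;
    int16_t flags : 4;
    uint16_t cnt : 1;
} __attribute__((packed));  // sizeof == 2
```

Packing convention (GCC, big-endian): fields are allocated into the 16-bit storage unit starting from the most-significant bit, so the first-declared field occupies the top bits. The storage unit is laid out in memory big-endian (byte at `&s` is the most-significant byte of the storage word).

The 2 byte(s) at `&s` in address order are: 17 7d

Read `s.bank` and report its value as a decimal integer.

[0]=0x17 [1]=0x7d (big-endian) → word 0x177d
chan:1 @ bit 15 → (0x177d>>15)&0x1 = 0x0
bank:9 @ bit 6 → (0x177d>>6)&0x1ff = 0x5d  ←
tag:1 @ bit 5 → (0x177d>>5)&0x1 = 0x1
flags:4 @ bit 1 → (0x177d>>1)&0xf = 0xe
cnt:1 @ bit 0 → (0x177d>>0)&0x1 = 0x1

93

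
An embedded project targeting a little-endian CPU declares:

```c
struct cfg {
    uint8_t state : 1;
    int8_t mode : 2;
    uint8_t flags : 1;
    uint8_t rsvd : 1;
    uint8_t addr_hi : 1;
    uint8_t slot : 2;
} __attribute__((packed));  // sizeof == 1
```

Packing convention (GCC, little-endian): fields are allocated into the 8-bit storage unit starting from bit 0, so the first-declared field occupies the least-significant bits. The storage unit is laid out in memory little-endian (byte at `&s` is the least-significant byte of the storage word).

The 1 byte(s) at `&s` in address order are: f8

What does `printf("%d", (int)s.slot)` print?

3

[0]=0xf8 (little-endian) → word 0xf8
state [0+:1] = (word>>0) & 0x1 = 0
mode [1+:2] = (word>>1) & 0x3 = 0
flags [3+:1] = (word>>3) & 0x1 = 1
rsvd [4+:1] = (word>>4) & 0x1 = 1
addr_hi [5+:1] = (word>>5) & 0x1 = 1
slot [6+:2] = (word>>6) & 0x3 = 3  ←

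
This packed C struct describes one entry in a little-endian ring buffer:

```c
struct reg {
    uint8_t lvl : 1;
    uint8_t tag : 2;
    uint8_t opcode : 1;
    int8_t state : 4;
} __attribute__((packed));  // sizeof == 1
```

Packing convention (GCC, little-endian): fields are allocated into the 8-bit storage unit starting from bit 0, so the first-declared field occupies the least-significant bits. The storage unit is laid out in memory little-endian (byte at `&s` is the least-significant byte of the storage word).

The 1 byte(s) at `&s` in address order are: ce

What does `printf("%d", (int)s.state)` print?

[0]=0xce (little-endian) → word 0xce
lvl:1 @ bit 0 → (0xce>>0)&0x1 = 0x0
tag:2 @ bit 1 → (0xce>>1)&0x3 = 0x3
opcode:1 @ bit 3 → (0xce>>3)&0x1 = 0x1
state:4 @ bit 4 → (0xce>>4)&0xf = 0xc  ←
state signed 4b, MSB=1: 12 - 16 = -4

-4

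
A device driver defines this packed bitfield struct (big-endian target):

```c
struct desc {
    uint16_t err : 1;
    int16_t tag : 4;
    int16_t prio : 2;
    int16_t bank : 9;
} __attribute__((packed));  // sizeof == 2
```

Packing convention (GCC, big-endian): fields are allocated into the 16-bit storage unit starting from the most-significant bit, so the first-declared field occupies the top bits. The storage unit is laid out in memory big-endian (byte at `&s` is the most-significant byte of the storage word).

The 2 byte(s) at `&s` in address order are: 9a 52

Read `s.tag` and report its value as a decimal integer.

[0]=0x9a [1]=0x52 (big-endian) → word 0x9a52
err [15+:1] = (word>>15) & 0x1 = 1
tag [11+:4] = (word>>11) & 0xf = 3  ←
prio [9+:2] = (word>>9) & 0x3 = 1
bank [0+:9] = (word>>0) & 0x1ff = 82
tag signed 4b, MSB=0: value = 3

3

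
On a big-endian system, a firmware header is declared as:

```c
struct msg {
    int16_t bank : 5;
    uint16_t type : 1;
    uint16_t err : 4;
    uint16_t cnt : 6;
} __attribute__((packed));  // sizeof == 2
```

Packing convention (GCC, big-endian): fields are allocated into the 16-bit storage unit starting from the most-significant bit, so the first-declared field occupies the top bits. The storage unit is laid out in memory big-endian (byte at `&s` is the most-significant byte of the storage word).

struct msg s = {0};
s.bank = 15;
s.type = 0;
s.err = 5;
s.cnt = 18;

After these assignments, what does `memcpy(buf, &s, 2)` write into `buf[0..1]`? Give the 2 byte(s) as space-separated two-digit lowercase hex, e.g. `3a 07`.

79 52

bank (5b) val=15 bits=0xf at bit 11: 0x7800
type (1b) val=0 bits=0x0 at bit 10: 0x7800
err (4b) val=5 bits=0x5 at bit 6: 0x7940
cnt (6b) val=18 bits=0x12 at bit 0: 0x7952
word = 0x7952 → big-endian bytes:
  [0]=0x79  [1]=0x52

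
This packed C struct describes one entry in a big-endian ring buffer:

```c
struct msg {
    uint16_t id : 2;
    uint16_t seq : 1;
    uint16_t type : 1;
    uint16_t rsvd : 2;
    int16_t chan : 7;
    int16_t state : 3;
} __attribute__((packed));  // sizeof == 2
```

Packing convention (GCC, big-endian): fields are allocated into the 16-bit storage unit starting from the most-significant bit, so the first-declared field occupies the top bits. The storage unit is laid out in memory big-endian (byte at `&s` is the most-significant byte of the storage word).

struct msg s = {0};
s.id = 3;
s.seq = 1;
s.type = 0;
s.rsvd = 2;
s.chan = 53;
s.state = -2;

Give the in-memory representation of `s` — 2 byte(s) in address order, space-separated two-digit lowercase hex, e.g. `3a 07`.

id (2b) val=3 bits=0x3 at bit 14: 0xc000
seq (1b) val=1 bits=0x1 at bit 13: 0xe000
type (1b) val=0 bits=0x0 at bit 12: 0xe000
rsvd (2b) val=2 bits=0x2 at bit 10: 0xe800
chan (7b) val=53 bits=0x35 at bit 3: 0xe9a8
state (3b) val=-2 bits=0x6 at bit 0: 0xe9ae
word = 0xe9ae → big-endian bytes:
  [0]=0xe9  [1]=0xae

e9 ae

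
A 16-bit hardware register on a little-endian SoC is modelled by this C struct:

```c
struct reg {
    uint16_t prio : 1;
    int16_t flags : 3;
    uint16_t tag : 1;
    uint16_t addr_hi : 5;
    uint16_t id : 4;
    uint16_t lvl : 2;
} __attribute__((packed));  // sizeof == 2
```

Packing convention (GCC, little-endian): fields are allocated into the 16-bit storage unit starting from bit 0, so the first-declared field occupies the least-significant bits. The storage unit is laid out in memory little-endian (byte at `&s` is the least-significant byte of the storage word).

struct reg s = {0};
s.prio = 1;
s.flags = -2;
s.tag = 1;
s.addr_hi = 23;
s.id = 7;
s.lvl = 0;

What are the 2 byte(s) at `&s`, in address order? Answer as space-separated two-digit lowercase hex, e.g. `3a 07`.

[0+:1] prio=1 & 0x1 = 0x1; word=0x0001
[1+:3] flags=-2 & 0x7 = 0x6; word=0x000d
[4+:1] tag=1 & 0x1 = 0x1; word=0x001d
[5+:5] addr_hi=23 & 0x1f = 0x17; word=0x02fd
[10+:4] id=7 & 0xf = 0x7; word=0x1efd
[14+:2] lvl=0 & 0x3 = 0x0; word=0x1efd
word = 0x1efd → little-endian bytes:
  [0]=0xfd  [1]=0x1e

fd 1e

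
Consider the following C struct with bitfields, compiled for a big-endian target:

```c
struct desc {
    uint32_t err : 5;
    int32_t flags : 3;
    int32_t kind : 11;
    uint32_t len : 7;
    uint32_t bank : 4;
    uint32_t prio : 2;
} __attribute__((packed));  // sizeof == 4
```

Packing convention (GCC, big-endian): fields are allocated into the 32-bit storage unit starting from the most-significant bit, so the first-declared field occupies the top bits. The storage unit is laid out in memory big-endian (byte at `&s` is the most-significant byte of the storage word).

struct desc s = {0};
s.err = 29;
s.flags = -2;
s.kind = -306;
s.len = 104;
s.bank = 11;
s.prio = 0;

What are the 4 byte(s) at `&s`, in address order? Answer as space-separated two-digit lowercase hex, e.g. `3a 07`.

[27+:5] err=29 & 0x1f = 0x1d; word=0xe8000000
[24+:3] flags=-2 & 0x7 = 0x6; word=0xee000000
[13+:11] kind=-306 & 0x7ff = 0x6ce; word=0xeed9c000
[6+:7] len=104 & 0x7f = 0x68; word=0xeed9da00
[2+:4] bank=11 & 0xf = 0xb; word=0xeed9da2c
[0+:2] prio=0 & 0x3 = 0x0; word=0xeed9da2c
word = 0xeed9da2c → big-endian bytes:
  [0]=0xee  [1]=0xd9  [2]=0xda  [3]=0x2c

ee d9 da 2c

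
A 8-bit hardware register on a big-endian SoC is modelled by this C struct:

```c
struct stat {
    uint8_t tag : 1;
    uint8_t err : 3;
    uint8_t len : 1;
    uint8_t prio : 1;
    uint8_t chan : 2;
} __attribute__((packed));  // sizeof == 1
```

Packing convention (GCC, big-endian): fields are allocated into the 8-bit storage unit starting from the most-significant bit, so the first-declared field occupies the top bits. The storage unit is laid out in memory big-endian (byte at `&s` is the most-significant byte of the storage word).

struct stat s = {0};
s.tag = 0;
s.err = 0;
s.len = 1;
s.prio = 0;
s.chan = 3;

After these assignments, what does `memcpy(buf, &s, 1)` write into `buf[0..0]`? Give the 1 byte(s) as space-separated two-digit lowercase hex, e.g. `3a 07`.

tag (1b) val=0 bits=0x0 at bit 7: 0x00
err (3b) val=0 bits=0x0 at bit 4: 0x00
len (1b) val=1 bits=0x1 at bit 3: 0x08
prio (1b) val=0 bits=0x0 at bit 2: 0x08
chan (2b) val=3 bits=0x3 at bit 0: 0x0b
word = 0x0b → big-endian bytes:
  [0]=0x0b

0b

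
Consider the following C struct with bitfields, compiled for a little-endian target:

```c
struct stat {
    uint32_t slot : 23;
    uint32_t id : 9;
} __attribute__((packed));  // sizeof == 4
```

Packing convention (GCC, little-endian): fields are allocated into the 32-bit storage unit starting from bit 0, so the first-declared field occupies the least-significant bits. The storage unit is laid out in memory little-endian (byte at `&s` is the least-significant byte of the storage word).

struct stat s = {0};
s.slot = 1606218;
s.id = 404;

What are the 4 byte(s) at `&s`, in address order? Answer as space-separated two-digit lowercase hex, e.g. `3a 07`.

4a 82 18 ca

slot:23 = 1606218 → 0x18824a << 0 → word 0x0018824a
id:9 = 404 → 0x194 << 23 → word 0xca18824a
word = 0xca18824a → little-endian bytes:
  [0]=0x4a  [1]=0x82  [2]=0x18  [3]=0xca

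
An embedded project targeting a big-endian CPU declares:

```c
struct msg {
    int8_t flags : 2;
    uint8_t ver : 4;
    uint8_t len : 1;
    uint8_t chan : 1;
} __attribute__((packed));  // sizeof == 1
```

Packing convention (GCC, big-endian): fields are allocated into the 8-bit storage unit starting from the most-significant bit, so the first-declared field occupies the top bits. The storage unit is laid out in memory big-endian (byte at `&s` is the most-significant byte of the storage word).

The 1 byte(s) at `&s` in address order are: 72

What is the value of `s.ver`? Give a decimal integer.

[0]=0x72 (big-endian) → word 0x72
flags:2 @ bit 6 → (0x72>>6)&0x3 = 0x1
ver:4 @ bit 2 → (0x72>>2)&0xf = 0xc  ←
len:1 @ bit 1 → (0x72>>1)&0x1 = 0x1
chan:1 @ bit 0 → (0x72>>0)&0x1 = 0x0

12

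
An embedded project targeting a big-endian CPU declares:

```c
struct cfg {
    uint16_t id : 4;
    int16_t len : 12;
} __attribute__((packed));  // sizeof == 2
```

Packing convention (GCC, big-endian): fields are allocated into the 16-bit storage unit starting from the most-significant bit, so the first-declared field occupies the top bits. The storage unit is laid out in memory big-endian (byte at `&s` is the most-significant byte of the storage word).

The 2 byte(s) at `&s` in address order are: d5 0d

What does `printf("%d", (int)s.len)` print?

1293

[0]=0xd5 [1]=0x0d (big-endian) → word 0xd50d
id [12+:4] = (word>>12) & 0xf = 13
len [0+:12] = (word>>0) & 0xfff = 1293  ←
len signed 12b, MSB=0: value = 1293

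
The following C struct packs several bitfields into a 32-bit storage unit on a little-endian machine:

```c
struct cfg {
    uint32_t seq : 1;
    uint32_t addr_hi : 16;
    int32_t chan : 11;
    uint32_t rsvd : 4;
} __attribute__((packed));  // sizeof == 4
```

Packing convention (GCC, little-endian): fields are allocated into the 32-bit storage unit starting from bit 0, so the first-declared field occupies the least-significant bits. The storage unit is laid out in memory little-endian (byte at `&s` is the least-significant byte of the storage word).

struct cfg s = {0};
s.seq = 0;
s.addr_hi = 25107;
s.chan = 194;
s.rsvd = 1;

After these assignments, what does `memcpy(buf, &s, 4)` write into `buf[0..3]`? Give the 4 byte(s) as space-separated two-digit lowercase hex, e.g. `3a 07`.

seq (1b) val=0 bits=0x0 at bit 0: 0x00000000
addr_hi (16b) val=25107 bits=0x6213 at bit 1: 0x0000c426
chan (11b) val=194 bits=0xc2 at bit 17: 0x0184c426
rsvd (4b) val=1 bits=0x1 at bit 28: 0x1184c426
word = 0x1184c426 → little-endian bytes:
  [0]=0x26  [1]=0xc4  [2]=0x84  [3]=0x11

26 c4 84 11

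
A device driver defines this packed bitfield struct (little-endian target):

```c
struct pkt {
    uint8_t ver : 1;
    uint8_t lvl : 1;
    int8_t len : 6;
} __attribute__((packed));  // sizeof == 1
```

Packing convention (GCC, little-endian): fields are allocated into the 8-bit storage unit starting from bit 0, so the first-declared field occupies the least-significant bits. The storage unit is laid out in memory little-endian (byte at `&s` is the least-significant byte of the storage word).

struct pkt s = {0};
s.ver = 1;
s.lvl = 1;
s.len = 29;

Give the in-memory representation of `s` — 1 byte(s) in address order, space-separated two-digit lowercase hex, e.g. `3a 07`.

77

[0+:1] ver=1 & 0x1 = 0x1; word=0x01
[1+:1] lvl=1 & 0x1 = 0x1; word=0x03
[2+:6] len=29 & 0x3f = 0x1d; word=0x77
word = 0x77 → little-endian bytes:
  [0]=0x77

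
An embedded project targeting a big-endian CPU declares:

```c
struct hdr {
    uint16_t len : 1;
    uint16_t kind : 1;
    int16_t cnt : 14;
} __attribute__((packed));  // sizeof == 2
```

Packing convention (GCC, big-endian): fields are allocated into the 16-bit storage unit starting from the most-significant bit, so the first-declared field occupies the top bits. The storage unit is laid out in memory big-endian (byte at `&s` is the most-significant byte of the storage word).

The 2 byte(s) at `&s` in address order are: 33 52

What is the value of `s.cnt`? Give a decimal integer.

-3246

[0]=0x33 [1]=0x52 (big-endian) → word 0x3352
len:1 @ bit 15 → (0x3352>>15)&0x1 = 0x0
kind:1 @ bit 14 → (0x3352>>14)&0x1 = 0x0
cnt:14 @ bit 0 → (0x3352>>0)&0x3fff = 0x3352  ←
cnt signed 14b, MSB=1: 13138 - 16384 = -3246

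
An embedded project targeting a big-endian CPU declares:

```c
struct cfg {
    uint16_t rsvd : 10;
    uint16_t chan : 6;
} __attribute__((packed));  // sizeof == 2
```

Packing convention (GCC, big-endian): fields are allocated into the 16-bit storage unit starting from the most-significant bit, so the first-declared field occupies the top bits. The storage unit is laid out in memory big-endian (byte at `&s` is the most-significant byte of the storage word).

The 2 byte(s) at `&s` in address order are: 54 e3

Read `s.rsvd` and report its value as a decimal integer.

339

[0]=0x54 [1]=0xe3 (big-endian) → word 0x54e3
rsvd:10 @ bit 6 → (0x54e3>>6)&0x3ff = 0x153  ←
chan:6 @ bit 0 → (0x54e3>>0)&0x3f = 0x23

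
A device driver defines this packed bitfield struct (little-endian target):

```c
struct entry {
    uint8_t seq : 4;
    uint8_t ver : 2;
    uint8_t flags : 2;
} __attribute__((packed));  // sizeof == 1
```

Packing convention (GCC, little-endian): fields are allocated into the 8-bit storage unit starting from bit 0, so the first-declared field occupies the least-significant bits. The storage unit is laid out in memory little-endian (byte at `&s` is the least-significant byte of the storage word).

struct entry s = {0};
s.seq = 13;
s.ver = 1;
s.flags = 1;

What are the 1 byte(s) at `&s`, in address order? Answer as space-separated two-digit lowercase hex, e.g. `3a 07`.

5d

seq (4b) val=13 bits=0xd at bit 0: 0x0d
ver (2b) val=1 bits=0x1 at bit 4: 0x1d
flags (2b) val=1 bits=0x1 at bit 6: 0x5d
word = 0x5d → little-endian bytes:
  [0]=0x5d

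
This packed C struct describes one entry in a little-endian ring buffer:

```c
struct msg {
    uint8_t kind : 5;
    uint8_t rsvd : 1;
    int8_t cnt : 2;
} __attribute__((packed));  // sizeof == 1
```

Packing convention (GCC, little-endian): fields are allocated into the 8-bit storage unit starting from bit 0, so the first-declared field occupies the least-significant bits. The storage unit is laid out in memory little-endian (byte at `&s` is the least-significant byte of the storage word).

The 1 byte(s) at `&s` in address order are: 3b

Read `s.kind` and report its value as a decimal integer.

27

[0]=0x3b (little-endian) → word 0x3b
kind [0+:5] = (word>>0) & 0x1f = 27  ←
rsvd [5+:1] = (word>>5) & 0x1 = 1
cnt [6+:2] = (word>>6) & 0x3 = 0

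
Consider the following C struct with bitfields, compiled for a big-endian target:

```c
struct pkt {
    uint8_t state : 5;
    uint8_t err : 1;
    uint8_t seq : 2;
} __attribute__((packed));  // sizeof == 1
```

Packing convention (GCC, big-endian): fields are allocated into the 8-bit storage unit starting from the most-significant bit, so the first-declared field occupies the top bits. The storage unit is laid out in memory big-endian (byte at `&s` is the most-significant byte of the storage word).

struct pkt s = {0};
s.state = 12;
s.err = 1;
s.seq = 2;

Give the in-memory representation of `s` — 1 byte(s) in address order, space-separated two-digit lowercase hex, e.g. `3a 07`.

[3+:5] state=12 & 0x1f = 0xc; word=0x60
[2+:1] err=1 & 0x1 = 0x1; word=0x64
[0+:2] seq=2 & 0x3 = 0x2; word=0x66
word = 0x66 → big-endian bytes:
  [0]=0x66

66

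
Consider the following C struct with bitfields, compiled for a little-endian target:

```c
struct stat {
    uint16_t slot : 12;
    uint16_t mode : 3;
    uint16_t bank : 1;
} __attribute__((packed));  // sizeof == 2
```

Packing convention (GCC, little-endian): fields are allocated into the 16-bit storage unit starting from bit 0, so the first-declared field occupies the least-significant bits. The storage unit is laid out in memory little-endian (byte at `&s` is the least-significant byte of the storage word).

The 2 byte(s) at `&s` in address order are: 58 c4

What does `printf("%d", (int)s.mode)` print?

4

[0]=0x58 [1]=0xc4 (little-endian) → word 0xc458
slot:12 @ bit 0 → (0xc458>>0)&0xfff = 0x458
mode:3 @ bit 12 → (0xc458>>12)&0x7 = 0x4  ←
bank:1 @ bit 15 → (0xc458>>15)&0x1 = 0x1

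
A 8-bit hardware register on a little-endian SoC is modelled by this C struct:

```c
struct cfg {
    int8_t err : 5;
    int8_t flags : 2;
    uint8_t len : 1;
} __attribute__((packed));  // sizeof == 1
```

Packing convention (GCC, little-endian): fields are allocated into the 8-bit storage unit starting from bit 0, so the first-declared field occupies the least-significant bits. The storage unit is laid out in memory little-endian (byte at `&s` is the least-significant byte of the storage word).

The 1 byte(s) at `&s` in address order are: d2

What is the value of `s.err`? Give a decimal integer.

-14

[0]=0xd2 (little-endian) → word 0xd2
err [0+:5] = (word>>0) & 0x1f = 18  ←
flags [5+:2] = (word>>5) & 0x3 = 2
len [7+:1] = (word>>7) & 0x1 = 1
err signed 5b, MSB=1: 18 - 32 = -14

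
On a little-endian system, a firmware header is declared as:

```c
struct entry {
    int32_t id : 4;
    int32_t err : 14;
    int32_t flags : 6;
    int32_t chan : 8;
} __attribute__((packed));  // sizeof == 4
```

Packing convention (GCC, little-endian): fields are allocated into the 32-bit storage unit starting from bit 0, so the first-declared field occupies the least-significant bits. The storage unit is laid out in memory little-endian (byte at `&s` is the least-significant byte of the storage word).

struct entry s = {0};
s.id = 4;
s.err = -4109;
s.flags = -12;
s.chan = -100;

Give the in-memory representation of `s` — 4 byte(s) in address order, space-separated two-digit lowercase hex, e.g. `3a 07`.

[0+:4] id=4 & 0xf = 0x4; word=0x00000004
[4+:14] err=-4109 & 0x3fff = 0x2ff3; word=0x0002ff34
[18+:6] flags=-12 & 0x3f = 0x34; word=0x00d2ff34
[24+:8] chan=-100 & 0xff = 0x9c; word=0x9cd2ff34
word = 0x9cd2ff34 → little-endian bytes:
  [0]=0x34  [1]=0xff  [2]=0xd2  [3]=0x9c

34 ff d2 9c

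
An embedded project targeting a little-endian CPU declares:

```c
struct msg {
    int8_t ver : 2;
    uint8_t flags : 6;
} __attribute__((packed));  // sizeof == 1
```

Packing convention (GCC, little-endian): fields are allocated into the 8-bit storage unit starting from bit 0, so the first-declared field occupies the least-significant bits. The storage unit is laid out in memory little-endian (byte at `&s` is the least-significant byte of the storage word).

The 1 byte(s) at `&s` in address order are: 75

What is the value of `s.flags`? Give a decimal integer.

[0]=0x75 (little-endian) → word 0x75
ver [0+:2] = (word>>0) & 0x3 = 1
flags [2+:6] = (word>>2) & 0x3f = 29  ←

29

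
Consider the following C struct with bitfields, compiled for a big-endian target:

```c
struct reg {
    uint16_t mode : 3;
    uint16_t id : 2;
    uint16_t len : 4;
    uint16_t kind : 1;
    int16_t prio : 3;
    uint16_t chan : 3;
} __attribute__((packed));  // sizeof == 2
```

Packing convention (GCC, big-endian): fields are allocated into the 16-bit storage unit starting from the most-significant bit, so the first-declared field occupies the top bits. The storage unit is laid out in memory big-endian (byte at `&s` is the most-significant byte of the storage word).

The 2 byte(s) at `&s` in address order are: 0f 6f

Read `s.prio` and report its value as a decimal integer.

-3

[0]=0x0f [1]=0x6f (big-endian) → word 0x0f6f
mode [13+:3] = (word>>13) & 0x7 = 0
id [11+:2] = (word>>11) & 0x3 = 1
len [7+:4] = (word>>7) & 0xf = 14
kind [6+:1] = (word>>6) & 0x1 = 1
prio [3+:3] = (word>>3) & 0x7 = 5  ←
chan [0+:3] = (word>>0) & 0x7 = 7
prio signed 3b, MSB=1: 5 - 8 = -3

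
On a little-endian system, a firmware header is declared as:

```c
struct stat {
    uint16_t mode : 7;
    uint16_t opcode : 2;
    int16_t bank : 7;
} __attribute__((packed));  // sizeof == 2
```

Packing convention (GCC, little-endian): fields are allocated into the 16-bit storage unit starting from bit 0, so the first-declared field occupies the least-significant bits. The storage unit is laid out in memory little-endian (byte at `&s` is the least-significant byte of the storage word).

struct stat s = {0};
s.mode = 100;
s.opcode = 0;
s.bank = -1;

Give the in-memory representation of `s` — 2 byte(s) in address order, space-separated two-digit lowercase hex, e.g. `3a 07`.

mode (7b) val=100 bits=0x64 at bit 0: 0x0064
opcode (2b) val=0 bits=0x0 at bit 7: 0x0064
bank (7b) val=-1 bits=0x7f at bit 9: 0xfe64
word = 0xfe64 → little-endian bytes:
  [0]=0x64  [1]=0xfe

64 fe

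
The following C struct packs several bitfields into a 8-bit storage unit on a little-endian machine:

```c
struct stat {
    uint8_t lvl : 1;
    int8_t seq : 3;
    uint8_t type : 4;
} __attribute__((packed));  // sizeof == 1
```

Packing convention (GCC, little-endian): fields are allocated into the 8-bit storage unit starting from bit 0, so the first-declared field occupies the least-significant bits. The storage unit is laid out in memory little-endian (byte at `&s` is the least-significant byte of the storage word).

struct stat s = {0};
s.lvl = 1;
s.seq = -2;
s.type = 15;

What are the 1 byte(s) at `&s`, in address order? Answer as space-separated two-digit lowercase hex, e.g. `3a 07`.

fd

lvl (1b) val=1 bits=0x1 at bit 0: 0x01
seq (3b) val=-2 bits=0x6 at bit 1: 0x0d
type (4b) val=15 bits=0xf at bit 4: 0xfd
word = 0xfd → little-endian bytes:
  [0]=0xfd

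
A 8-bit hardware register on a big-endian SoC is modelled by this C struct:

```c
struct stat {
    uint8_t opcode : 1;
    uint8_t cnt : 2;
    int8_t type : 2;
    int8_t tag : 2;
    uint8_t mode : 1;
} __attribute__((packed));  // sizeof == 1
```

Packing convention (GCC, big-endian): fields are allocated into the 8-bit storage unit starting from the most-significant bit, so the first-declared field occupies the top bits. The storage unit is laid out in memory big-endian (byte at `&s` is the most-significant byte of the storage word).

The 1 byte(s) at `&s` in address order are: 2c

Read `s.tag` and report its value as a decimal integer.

[0]=0x2c (big-endian) → word 0x2c
opcode:1 @ bit 7 → (0x2c>>7)&0x1 = 0x0
cnt:2 @ bit 5 → (0x2c>>5)&0x3 = 0x1
type:2 @ bit 3 → (0x2c>>3)&0x3 = 0x1
tag:2 @ bit 1 → (0x2c>>1)&0x3 = 0x2  ←
mode:1 @ bit 0 → (0x2c>>0)&0x1 = 0x0
tag signed 2b, MSB=1: 2 - 4 = -2

-2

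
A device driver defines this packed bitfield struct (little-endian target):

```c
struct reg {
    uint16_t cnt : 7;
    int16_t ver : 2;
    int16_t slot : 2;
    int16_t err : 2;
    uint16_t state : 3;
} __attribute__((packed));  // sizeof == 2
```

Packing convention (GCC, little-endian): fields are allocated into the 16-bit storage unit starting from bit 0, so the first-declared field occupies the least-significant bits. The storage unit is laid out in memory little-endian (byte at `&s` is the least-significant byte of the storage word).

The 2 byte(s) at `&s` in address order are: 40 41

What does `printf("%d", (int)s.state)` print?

2

[0]=0x40 [1]=0x41 (little-endian) → word 0x4140
cnt:7 @ bit 0 → (0x4140>>0)&0x7f = 0x40
ver:2 @ bit 7 → (0x4140>>7)&0x3 = 0x2
slot:2 @ bit 9 → (0x4140>>9)&0x3 = 0x0
err:2 @ bit 11 → (0x4140>>11)&0x3 = 0x0
state:3 @ bit 13 → (0x4140>>13)&0x7 = 0x2  ←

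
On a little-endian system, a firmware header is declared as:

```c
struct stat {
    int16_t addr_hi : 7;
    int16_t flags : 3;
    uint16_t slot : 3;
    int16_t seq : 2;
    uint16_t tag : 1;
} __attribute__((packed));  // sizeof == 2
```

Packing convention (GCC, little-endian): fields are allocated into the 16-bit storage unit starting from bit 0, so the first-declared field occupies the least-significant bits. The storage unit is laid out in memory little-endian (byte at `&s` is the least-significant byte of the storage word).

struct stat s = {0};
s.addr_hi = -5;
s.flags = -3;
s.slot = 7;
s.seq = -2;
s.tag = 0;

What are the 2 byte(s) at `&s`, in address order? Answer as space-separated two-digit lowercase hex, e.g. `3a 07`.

[0+:7] addr_hi=-5 & 0x7f = 0x7b; word=0x007b
[7+:3] flags=-3 & 0x7 = 0x5; word=0x02fb
[10+:3] slot=7 & 0x7 = 0x7; word=0x1efb
[13+:2] seq=-2 & 0x3 = 0x2; word=0x5efb
[15+:1] tag=0 & 0x1 = 0x0; word=0x5efb
word = 0x5efb → little-endian bytes:
  [0]=0xfb  [1]=0x5e

fb 5e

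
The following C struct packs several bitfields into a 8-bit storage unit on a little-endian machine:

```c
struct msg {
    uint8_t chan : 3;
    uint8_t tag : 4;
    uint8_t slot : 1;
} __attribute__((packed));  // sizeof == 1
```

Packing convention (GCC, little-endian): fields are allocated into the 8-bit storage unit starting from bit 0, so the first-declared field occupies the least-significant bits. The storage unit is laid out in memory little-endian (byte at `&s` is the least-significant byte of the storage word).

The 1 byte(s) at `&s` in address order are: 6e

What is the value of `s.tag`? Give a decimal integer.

[0]=0x6e (little-endian) → word 0x6e
chan:3 @ bit 0 → (0x6e>>0)&0x7 = 0x6
tag:4 @ bit 3 → (0x6e>>3)&0xf = 0xd  ←
slot:1 @ bit 7 → (0x6e>>7)&0x1 = 0x0

13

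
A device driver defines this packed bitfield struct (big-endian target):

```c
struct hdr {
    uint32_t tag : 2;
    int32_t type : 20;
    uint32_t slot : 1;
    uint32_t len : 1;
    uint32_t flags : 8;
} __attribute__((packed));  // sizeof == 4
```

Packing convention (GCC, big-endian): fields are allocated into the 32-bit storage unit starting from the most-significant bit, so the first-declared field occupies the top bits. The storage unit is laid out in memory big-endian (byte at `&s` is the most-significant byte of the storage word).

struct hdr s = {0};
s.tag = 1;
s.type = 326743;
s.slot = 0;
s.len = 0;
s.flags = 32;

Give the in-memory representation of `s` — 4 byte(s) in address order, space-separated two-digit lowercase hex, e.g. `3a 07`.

53 f1 5c 20

tag (2b) val=1 bits=0x1 at bit 30: 0x40000000
type (20b) val=326743 bits=0x4fc57 at bit 10: 0x53f15c00
slot (1b) val=0 bits=0x0 at bit 9: 0x53f15c00
len (1b) val=0 bits=0x0 at bit 8: 0x53f15c00
flags (8b) val=32 bits=0x20 at bit 0: 0x53f15c20
word = 0x53f15c20 → big-endian bytes:
  [0]=0x53  [1]=0xf1  [2]=0x5c  [3]=0x20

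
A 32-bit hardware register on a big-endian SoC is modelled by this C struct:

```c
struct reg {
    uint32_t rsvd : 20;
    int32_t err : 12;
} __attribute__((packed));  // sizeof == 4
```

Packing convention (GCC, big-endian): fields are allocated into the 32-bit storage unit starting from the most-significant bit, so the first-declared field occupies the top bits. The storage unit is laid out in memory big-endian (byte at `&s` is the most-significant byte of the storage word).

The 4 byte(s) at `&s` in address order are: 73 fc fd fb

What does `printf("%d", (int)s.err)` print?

[0]=0x73 [1]=0xfc [2]=0xfd [3]=0xfb (big-endian) → word 0x73fcfdfb
rsvd:20 @ bit 12 → (0x73fcfdfb>>12)&0xfffff = 0x73fcf
err:12 @ bit 0 → (0x73fcfdfb>>0)&0xfff = 0xdfb  ←
err signed 12b, MSB=1: 3579 - 4096 = -517

-517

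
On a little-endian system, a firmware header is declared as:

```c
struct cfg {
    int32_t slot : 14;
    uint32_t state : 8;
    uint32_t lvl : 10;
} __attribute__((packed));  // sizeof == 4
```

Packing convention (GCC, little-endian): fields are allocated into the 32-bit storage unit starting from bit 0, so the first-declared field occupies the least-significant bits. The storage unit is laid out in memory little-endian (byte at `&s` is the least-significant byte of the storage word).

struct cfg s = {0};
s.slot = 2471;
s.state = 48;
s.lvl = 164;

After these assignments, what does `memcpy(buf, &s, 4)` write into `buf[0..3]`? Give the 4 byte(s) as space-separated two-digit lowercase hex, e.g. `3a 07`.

a7 09 0c 29

slot:14 = 2471 → 0x9a7 << 0 → word 0x000009a7
state:8 = 48 → 0x30 << 14 → word 0x000c09a7
lvl:10 = 164 → 0xa4 << 22 → word 0x290c09a7
word = 0x290c09a7 → little-endian bytes:
  [0]=0xa7  [1]=0x09  [2]=0x0c  [3]=0x29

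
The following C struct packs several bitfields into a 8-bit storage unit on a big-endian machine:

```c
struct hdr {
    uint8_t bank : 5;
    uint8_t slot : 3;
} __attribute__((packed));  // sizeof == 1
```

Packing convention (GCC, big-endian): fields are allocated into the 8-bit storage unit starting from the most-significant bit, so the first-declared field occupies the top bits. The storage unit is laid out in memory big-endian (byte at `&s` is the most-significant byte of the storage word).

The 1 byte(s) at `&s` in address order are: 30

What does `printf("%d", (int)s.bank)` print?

[0]=0x30 (big-endian) → word 0x30
bank:5 @ bit 3 → (0x30>>3)&0x1f = 0x6  ←
slot:3 @ bit 0 → (0x30>>0)&0x7 = 0x0

6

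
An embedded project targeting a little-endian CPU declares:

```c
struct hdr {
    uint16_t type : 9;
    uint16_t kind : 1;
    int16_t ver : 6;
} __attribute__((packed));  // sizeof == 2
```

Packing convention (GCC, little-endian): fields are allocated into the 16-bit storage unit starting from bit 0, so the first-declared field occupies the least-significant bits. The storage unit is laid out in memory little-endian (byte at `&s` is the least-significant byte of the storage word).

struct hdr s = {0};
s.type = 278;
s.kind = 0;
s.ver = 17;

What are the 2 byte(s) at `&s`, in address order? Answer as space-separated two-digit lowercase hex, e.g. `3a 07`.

type:9 = 278 → 0x116 << 0 → word 0x0116
kind:1 = 0 → 0x0 << 9 → word 0x0116
ver:6 = 17 → 0x11 << 10 → word 0x4516
word = 0x4516 → little-endian bytes:
  [0]=0x16  [1]=0x45

16 45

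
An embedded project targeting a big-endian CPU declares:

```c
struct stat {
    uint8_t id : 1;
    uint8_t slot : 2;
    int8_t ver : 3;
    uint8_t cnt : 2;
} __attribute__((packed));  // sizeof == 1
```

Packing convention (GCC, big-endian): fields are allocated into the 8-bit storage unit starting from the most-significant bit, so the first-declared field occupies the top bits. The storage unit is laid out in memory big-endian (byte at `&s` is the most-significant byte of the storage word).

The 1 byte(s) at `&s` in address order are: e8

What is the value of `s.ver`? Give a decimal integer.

[0]=0xe8 (big-endian) → word 0xe8
id [7+:1] = (word>>7) & 0x1 = 1
slot [5+:2] = (word>>5) & 0x3 = 3
ver [2+:3] = (word>>2) & 0x7 = 2  ←
cnt [0+:2] = (word>>0) & 0x3 = 0
ver signed 3b, MSB=0: value = 2

2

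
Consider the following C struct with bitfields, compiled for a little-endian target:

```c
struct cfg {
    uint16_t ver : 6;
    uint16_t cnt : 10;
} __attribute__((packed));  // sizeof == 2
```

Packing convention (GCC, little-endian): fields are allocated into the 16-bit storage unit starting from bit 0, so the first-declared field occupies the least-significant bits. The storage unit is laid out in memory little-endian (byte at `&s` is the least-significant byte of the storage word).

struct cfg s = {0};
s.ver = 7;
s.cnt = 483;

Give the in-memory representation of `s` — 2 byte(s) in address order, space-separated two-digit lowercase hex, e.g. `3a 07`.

c7 78

[0+:6] ver=7 & 0x3f = 0x7; word=0x0007
[6+:10] cnt=483 & 0x3ff = 0x1e3; word=0x78c7
word = 0x78c7 → little-endian bytes:
  [0]=0xc7  [1]=0x78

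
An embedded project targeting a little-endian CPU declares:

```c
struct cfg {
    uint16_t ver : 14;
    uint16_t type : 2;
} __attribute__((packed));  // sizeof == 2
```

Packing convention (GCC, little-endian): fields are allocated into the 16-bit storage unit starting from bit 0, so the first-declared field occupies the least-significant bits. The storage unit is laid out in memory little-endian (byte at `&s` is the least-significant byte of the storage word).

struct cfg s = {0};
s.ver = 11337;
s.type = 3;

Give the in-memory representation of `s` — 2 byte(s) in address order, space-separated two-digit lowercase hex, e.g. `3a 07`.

ver (14b) val=11337 bits=0x2c49 at bit 0: 0x2c49
type (2b) val=3 bits=0x3 at bit 14: 0xec49
word = 0xec49 → little-endian bytes:
  [0]=0x49  [1]=0xec

49 ec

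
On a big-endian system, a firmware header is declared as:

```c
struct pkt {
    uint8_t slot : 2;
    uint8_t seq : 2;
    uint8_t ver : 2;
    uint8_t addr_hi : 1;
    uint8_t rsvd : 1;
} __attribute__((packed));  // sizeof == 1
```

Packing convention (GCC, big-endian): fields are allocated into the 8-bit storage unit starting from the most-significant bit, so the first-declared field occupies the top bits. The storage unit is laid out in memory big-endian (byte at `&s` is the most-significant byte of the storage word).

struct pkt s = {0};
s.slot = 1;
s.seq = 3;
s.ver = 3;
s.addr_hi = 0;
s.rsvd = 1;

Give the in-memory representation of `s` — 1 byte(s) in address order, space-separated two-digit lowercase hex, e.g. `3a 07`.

[6+:2] slot=1 & 0x3 = 0x1; word=0x40
[4+:2] seq=3 & 0x3 = 0x3; word=0x70
[2+:2] ver=3 & 0x3 = 0x3; word=0x7c
[1+:1] addr_hi=0 & 0x1 = 0x0; word=0x7c
[0+:1] rsvd=1 & 0x1 = 0x1; word=0x7d
word = 0x7d → big-endian bytes:
  [0]=0x7d

7d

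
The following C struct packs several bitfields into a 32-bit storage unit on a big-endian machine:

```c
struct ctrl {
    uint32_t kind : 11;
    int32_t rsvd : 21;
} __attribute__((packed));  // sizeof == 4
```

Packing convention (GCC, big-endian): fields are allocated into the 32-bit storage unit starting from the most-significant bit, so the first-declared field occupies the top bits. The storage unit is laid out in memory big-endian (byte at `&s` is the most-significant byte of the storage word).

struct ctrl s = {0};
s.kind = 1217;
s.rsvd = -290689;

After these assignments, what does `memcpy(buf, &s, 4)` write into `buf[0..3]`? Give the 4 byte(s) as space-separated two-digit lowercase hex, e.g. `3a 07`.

kind (11b) val=1217 bits=0x4c1 at bit 21: 0x98200000
rsvd (21b) val=-290689 bits=0x1b907f at bit 0: 0x983b907f
word = 0x983b907f → big-endian bytes:
  [0]=0x98  [1]=0x3b  [2]=0x90  [3]=0x7f

98 3b 90 7f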